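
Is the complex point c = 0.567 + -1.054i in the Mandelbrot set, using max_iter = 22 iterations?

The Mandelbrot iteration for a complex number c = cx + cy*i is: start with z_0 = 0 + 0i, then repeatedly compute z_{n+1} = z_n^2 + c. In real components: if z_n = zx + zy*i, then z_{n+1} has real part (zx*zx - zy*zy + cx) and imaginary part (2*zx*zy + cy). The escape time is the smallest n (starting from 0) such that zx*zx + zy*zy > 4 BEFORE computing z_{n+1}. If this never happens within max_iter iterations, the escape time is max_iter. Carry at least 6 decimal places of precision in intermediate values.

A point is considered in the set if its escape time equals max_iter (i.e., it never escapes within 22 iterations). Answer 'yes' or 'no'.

z_0 = 0 + 0i, c = 0.5670 + -1.0540i
Iter 1: z = 0.5670 + -1.0540i, |z|^2 = 1.4324
Iter 2: z = -0.2224 + -2.2492i, |z|^2 = 5.1085
Escaped at iteration 2

Answer: no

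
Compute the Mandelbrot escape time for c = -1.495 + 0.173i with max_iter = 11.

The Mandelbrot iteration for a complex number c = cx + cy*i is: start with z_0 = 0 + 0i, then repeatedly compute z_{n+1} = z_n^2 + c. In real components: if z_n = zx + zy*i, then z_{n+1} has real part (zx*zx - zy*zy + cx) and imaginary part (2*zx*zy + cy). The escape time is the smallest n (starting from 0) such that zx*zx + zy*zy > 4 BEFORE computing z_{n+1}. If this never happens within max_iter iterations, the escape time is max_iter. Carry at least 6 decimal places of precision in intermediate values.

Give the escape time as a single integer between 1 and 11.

z_0 = 0 + 0i, c = -1.4950 + 0.1730i
Iter 1: z = -1.4950 + 0.1730i, |z|^2 = 2.2650
Iter 2: z = 0.7101 + -0.3443i, |z|^2 = 0.6228
Iter 3: z = -1.1093 + -0.3159i, |z|^2 = 1.3303
Iter 4: z = -0.3643 + 0.8739i, |z|^2 = 0.8964
Iter 5: z = -2.1260 + -0.4637i, |z|^2 = 4.7350
Escaped at iteration 5

Answer: 5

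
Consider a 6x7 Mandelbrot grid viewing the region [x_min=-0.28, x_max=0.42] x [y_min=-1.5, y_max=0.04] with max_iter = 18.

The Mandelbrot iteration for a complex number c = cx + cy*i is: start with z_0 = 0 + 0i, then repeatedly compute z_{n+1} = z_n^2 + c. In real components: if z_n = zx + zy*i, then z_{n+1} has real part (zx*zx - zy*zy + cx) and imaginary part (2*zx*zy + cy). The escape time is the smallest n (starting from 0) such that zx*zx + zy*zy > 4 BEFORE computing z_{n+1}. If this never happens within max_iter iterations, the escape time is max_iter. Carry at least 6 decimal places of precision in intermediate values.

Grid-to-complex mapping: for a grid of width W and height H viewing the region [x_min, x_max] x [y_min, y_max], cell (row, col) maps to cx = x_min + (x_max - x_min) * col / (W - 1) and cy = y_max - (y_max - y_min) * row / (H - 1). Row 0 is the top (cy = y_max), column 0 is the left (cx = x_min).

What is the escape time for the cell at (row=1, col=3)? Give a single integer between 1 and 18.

Answer: 18

Derivation:
z_0 = 0 + 0i, c = 0.1400 + -0.2167i
Iter 1: z = 0.1400 + -0.2167i, |z|^2 = 0.0665
Iter 2: z = 0.1127 + -0.2773i, |z|^2 = 0.0896
Iter 3: z = 0.0758 + -0.2792i, |z|^2 = 0.0837
Iter 4: z = 0.0678 + -0.2590i, |z|^2 = 0.0717
Iter 5: z = 0.0775 + -0.2518i, |z|^2 = 0.0694
Iter 6: z = 0.0826 + -0.2557i, |z|^2 = 0.0722
Iter 7: z = 0.0814 + -0.2589i, |z|^2 = 0.0737
Iter 8: z = 0.0796 + -0.2588i, |z|^2 = 0.0733
Iter 9: z = 0.0793 + -0.2579i, |z|^2 = 0.0728
Iter 10: z = 0.0798 + -0.2576i, |z|^2 = 0.0727
Iter 11: z = 0.0800 + -0.2578i, |z|^2 = 0.0729
Iter 12: z = 0.0800 + -0.2579i, |z|^2 = 0.0729
Iter 13: z = 0.0799 + -0.2579i, |z|^2 = 0.0729
Iter 14: z = 0.0799 + -0.2579i, |z|^2 = 0.0729
Iter 15: z = 0.0799 + -0.2579i, |z|^2 = 0.0729
Iter 16: z = 0.0799 + -0.2579i, |z|^2 = 0.0729
Iter 17: z = 0.0799 + -0.2579i, |z|^2 = 0.0729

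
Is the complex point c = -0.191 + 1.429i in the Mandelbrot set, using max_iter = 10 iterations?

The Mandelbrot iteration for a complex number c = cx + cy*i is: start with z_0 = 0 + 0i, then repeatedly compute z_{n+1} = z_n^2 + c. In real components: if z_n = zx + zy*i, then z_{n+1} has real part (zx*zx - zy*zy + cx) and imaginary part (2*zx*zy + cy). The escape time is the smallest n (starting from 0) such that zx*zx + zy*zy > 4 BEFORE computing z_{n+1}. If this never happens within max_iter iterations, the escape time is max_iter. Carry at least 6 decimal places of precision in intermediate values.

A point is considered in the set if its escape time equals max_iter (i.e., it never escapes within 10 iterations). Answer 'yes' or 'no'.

Answer: no

Derivation:
z_0 = 0 + 0i, c = -0.1910 + 1.4290i
Iter 1: z = -0.1910 + 1.4290i, |z|^2 = 2.0785
Iter 2: z = -2.1966 + 0.8831i, |z|^2 = 5.6048
Escaped at iteration 2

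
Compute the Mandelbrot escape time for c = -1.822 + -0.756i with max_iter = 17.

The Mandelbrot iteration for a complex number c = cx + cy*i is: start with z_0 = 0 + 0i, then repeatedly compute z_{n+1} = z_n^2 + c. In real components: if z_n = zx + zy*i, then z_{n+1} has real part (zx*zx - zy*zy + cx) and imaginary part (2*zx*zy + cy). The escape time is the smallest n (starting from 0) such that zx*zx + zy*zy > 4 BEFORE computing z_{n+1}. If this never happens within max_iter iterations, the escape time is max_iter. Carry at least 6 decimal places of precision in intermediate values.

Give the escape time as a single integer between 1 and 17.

Answer: 2

Derivation:
z_0 = 0 + 0i, c = -1.8220 + -0.7560i
Iter 1: z = -1.8220 + -0.7560i, |z|^2 = 3.8912
Iter 2: z = 0.9261 + 1.9989i, |z|^2 = 4.8532
Escaped at iteration 2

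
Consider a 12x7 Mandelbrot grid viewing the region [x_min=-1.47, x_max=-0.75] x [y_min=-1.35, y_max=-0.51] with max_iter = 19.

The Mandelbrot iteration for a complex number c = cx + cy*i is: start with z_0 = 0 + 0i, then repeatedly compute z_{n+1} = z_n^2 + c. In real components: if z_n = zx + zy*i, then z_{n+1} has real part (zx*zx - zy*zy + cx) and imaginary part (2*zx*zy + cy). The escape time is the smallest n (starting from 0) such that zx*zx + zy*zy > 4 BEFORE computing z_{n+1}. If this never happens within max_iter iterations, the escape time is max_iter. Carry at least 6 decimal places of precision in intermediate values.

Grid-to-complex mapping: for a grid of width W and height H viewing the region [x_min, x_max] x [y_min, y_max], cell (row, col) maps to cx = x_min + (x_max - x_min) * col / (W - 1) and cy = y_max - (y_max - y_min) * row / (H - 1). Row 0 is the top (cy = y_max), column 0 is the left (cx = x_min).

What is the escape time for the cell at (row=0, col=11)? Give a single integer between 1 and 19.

Answer: 6

Derivation:
z_0 = 0 + 0i, c = -0.7500 + -0.5100i
Iter 1: z = -0.7500 + -0.5100i, |z|^2 = 0.8226
Iter 2: z = -0.4476 + 0.2550i, |z|^2 = 0.2654
Iter 3: z = -0.6147 + -0.7383i, |z|^2 = 0.9229
Iter 4: z = -0.9172 + 0.3976i, |z|^2 = 0.9994
Iter 5: z = -0.0668 + -1.2394i, |z|^2 = 1.5405
Iter 6: z = -2.2816 + -0.3444i, |z|^2 = 5.3244
Escaped at iteration 6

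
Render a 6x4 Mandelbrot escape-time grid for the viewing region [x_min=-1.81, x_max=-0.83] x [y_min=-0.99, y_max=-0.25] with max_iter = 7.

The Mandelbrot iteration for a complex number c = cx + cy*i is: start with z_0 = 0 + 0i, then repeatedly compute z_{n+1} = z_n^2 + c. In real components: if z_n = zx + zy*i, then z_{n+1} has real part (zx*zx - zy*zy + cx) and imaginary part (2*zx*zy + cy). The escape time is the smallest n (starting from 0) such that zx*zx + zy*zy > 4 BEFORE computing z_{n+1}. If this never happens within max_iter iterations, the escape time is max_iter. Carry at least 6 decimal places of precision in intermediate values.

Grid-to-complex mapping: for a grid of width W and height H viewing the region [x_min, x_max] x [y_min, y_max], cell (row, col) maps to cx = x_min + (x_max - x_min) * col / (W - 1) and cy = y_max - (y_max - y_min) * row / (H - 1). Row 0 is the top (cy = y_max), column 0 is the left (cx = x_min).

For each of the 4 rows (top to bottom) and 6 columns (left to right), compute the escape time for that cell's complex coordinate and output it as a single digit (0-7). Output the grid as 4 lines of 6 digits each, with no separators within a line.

Answer: 445777
333556
233334
123333

Derivation:
(row=0, col=0): c = -1.8100 + -0.2500i → escape time 4
(row=0, col=1): c = -1.6140 + -0.2500i → escape time 4
(row=0, col=2): c = -1.4180 + -0.2500i → escape time 5
(row=0, col=3): c = -1.2220 + -0.2500i → escape time 7
(row=0, col=4): c = -1.0260 + -0.2500i → escape time 7
(row=0, col=5): c = -0.8300 + -0.2500i → escape time 7
(row=1, col=0): c = -1.8100 + -0.4967i → escape time 3
(row=1, col=1): c = -1.6140 + -0.4967i → escape time 3
(row=1, col=2): c = -1.4180 + -0.4967i → escape time 3
(row=1, col=3): c = -1.2220 + -0.4967i → escape time 5
(row=1, col=4): c = -1.0260 + -0.4967i → escape time 5
(row=1, col=5): c = -0.8300 + -0.4967i → escape time 6
(row=2, col=0): c = -1.8100 + -0.7433i → escape time 2
(row=2, col=1): c = -1.6140 + -0.7433i → escape time 3
(row=2, col=2): c = -1.4180 + -0.7433i → escape time 3
(row=2, col=3): c = -1.2220 + -0.7433i → escape time 3
(row=2, col=4): c = -1.0260 + -0.7433i → escape time 3
(row=2, col=5): c = -0.8300 + -0.7433i → escape time 4
(row=3, col=0): c = -1.8100 + -0.9900i → escape time 1
(row=3, col=1): c = -1.6140 + -0.9900i → escape time 2
(row=3, col=2): c = -1.4180 + -0.9900i → escape time 3
(row=3, col=3): c = -1.2220 + -0.9900i → escape time 3
(row=3, col=4): c = -1.0260 + -0.9900i → escape time 3
(row=3, col=5): c = -0.8300 + -0.9900i → escape time 3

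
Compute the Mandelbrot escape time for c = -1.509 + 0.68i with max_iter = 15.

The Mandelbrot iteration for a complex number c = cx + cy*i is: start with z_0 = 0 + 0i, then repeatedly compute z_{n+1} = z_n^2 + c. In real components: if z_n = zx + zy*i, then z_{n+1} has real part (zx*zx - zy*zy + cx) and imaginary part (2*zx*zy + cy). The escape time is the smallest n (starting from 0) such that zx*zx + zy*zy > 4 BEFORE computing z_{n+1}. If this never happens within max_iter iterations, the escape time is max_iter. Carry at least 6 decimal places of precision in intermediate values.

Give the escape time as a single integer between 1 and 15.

z_0 = 0 + 0i, c = -1.5090 + 0.6800i
Iter 1: z = -1.5090 + 0.6800i, |z|^2 = 2.7395
Iter 2: z = 0.3057 + -1.3722i, |z|^2 = 1.9765
Iter 3: z = -3.2986 + -0.1589i, |z|^2 = 10.9060
Escaped at iteration 3

Answer: 3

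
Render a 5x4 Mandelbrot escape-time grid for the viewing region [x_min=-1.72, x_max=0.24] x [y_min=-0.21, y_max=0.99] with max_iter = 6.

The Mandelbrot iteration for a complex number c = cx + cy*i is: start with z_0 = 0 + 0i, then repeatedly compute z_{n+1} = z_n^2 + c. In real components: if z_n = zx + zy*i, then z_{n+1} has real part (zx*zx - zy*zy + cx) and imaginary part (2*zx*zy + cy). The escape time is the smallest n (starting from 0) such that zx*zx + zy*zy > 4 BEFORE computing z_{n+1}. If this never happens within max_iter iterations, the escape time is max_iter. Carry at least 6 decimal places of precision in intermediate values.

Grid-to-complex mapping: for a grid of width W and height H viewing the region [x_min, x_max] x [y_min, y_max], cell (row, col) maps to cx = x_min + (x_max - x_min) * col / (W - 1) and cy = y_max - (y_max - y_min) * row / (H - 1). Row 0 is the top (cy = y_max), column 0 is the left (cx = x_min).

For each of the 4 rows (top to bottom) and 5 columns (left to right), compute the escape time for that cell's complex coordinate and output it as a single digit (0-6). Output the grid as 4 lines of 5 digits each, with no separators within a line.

(row=0, col=0): c = -1.7200 + 0.9900i → escape time 2
(row=0, col=1): c = -1.2300 + 0.9900i → escape time 3
(row=0, col=2): c = -0.7400 + 0.9900i → escape time 3
(row=0, col=3): c = -0.2500 + 0.9900i → escape time 6
(row=0, col=4): c = 0.2400 + 0.9900i → escape time 4
(row=1, col=0): c = -1.7200 + 0.5900i → escape time 3
(row=1, col=1): c = -1.2300 + 0.5900i → escape time 3
(row=1, col=2): c = -0.7400 + 0.5900i → escape time 6
(row=1, col=3): c = -0.2500 + 0.5900i → escape time 6
(row=1, col=4): c = 0.2400 + 0.5900i → escape time 6
(row=2, col=0): c = -1.7200 + 0.1900i → escape time 4
(row=2, col=1): c = -1.2300 + 0.1900i → escape time 6
(row=2, col=2): c = -0.7400 + 0.1900i → escape time 6
(row=2, col=3): c = -0.2500 + 0.1900i → escape time 6
(row=2, col=4): c = 0.2400 + 0.1900i → escape time 6
(row=3, col=0): c = -1.7200 + -0.2100i → escape time 4
(row=3, col=1): c = -1.2300 + -0.2100i → escape time 6
(row=3, col=2): c = -0.7400 + -0.2100i → escape time 6
(row=3, col=3): c = -0.2500 + -0.2100i → escape time 6
(row=3, col=4): c = 0.2400 + -0.2100i → escape time 6

Answer: 23364
33666
46666
46666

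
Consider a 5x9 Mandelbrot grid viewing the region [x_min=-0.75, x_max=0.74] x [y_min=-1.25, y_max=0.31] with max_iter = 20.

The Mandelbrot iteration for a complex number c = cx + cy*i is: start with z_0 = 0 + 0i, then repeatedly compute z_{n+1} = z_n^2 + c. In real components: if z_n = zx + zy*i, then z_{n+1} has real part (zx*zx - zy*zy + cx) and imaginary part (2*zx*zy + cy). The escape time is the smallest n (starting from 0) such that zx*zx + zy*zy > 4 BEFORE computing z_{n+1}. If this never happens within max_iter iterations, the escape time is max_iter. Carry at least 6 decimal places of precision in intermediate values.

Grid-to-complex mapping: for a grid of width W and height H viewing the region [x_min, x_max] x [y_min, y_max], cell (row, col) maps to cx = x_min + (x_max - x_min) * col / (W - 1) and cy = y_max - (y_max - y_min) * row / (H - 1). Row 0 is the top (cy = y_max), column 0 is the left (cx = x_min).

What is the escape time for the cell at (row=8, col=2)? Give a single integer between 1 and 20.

z_0 = 0 + 0i, c = -0.0050 + -1.2500i
Iter 1: z = -0.0050 + -1.2500i, |z|^2 = 1.5625
Iter 2: z = -1.5675 + -1.2375i, |z|^2 = 3.9884
Iter 3: z = 0.9206 + 2.6295i, |z|^2 = 7.7617
Escaped at iteration 3

Answer: 3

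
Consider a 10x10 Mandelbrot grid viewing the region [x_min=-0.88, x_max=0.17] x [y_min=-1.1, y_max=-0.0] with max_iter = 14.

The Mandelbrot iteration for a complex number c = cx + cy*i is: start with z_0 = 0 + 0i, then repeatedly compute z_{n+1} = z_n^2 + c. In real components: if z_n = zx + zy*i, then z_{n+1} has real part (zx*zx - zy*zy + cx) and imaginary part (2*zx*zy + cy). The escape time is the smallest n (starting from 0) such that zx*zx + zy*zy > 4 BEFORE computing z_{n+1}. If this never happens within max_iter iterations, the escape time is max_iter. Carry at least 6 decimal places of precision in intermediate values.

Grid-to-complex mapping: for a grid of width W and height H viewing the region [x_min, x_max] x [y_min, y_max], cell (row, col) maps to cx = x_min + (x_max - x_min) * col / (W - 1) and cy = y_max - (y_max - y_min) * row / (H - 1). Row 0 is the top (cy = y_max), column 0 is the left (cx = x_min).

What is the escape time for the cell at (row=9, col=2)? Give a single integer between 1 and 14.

z_0 = 0 + 0i, c = -0.6467 + -1.1000i
Iter 1: z = -0.6467 + -1.1000i, |z|^2 = 1.6282
Iter 2: z = -1.4385 + 0.3227i, |z|^2 = 2.1734
Iter 3: z = 1.3185 + -2.0283i, |z|^2 = 5.8524
Escaped at iteration 3

Answer: 3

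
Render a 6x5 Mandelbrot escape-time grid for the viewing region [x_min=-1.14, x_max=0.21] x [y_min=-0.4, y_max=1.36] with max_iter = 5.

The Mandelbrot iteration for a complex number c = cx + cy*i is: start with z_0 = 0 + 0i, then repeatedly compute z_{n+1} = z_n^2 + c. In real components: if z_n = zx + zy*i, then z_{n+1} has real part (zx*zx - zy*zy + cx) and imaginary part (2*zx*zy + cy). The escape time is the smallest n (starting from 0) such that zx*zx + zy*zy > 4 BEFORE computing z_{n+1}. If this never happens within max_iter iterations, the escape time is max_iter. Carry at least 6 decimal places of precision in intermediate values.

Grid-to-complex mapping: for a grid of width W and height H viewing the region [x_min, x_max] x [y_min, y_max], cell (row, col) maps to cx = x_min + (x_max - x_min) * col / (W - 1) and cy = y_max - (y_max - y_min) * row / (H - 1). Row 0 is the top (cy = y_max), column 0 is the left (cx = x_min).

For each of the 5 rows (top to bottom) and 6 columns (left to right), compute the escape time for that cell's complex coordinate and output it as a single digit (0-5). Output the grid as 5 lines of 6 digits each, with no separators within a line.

(row=0, col=0): c = -1.1400 + 1.3600i → escape time 2
(row=0, col=1): c = -0.8700 + 1.3600i → escape time 2
(row=0, col=2): c = -0.6000 + 1.3600i → escape time 2
(row=0, col=3): c = -0.3300 + 1.3600i → escape time 2
(row=0, col=4): c = -0.0600 + 1.3600i → escape time 2
(row=0, col=5): c = 0.2100 + 1.3600i → escape time 2
(row=1, col=0): c = -1.1400 + 0.9200i → escape time 3
(row=1, col=1): c = -0.8700 + 0.9200i → escape time 3
(row=1, col=2): c = -0.6000 + 0.9200i → escape time 4
(row=1, col=3): c = -0.3300 + 0.9200i → escape time 5
(row=1, col=4): c = -0.0600 + 0.9200i → escape time 5
(row=1, col=5): c = 0.2100 + 0.9200i → escape time 4
(row=2, col=0): c = -1.1400 + 0.4800i → escape time 5
(row=2, col=1): c = -0.8700 + 0.4800i → escape time 5
(row=2, col=2): c = -0.6000 + 0.4800i → escape time 5
(row=2, col=3): c = -0.3300 + 0.4800i → escape time 5
(row=2, col=4): c = -0.0600 + 0.4800i → escape time 5
(row=2, col=5): c = 0.2100 + 0.4800i → escape time 5
(row=3, col=0): c = -1.1400 + 0.0400i → escape time 5
(row=3, col=1): c = -0.8700 + 0.0400i → escape time 5
(row=3, col=2): c = -0.6000 + 0.0400i → escape time 5
(row=3, col=3): c = -0.3300 + 0.0400i → escape time 5
(row=3, col=4): c = -0.0600 + 0.0400i → escape time 5
(row=3, col=5): c = 0.2100 + 0.0400i → escape time 5
(row=4, col=0): c = -1.1400 + -0.4000i → escape time 5
(row=4, col=1): c = -0.8700 + -0.4000i → escape time 5
(row=4, col=2): c = -0.6000 + -0.4000i → escape time 5
(row=4, col=3): c = -0.3300 + -0.4000i → escape time 5
(row=4, col=4): c = -0.0600 + -0.4000i → escape time 5
(row=4, col=5): c = 0.2100 + -0.4000i → escape time 5

Answer: 222222
334554
555555
555555
555555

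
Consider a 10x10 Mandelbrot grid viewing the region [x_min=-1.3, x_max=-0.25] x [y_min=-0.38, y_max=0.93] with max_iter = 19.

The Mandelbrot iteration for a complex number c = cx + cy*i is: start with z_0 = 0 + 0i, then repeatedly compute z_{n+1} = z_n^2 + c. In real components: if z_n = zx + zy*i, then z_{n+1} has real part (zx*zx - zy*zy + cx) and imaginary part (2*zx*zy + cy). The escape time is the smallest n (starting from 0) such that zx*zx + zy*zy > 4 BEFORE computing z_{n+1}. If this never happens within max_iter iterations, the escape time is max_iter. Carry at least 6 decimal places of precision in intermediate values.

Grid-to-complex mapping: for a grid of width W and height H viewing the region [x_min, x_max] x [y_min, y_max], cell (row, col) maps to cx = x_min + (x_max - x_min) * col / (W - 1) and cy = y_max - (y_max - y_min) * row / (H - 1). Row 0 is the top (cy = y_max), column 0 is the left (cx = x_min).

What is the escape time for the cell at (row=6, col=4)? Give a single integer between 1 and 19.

Answer: 19

Derivation:
z_0 = 0 + 0i, c = -0.8333 + 0.0567i
Iter 1: z = -0.8333 + 0.0567i, |z|^2 = 0.6977
Iter 2: z = -0.1421 + -0.0378i, |z|^2 = 0.0216
Iter 3: z = -0.8146 + 0.0674i, |z|^2 = 0.6681
Iter 4: z = -0.1744 + -0.0531i, |z|^2 = 0.0332
Iter 5: z = -0.8058 + 0.0752i, |z|^2 = 0.6549
Iter 6: z = -0.1897 + -0.0645i, |z|^2 = 0.0402
Iter 7: z = -0.8015 + 0.0811i, |z|^2 = 0.6490
Iter 8: z = -0.1975 + -0.0734i, |z|^2 = 0.0444
Iter 9: z = -0.7997 + 0.0857i, |z|^2 = 0.6469
Iter 10: z = -0.2011 + -0.0804i, |z|^2 = 0.0469
Iter 11: z = -0.7993 + 0.0890i, |z|^2 = 0.6469
Iter 12: z = -0.2023 + -0.0856i, |z|^2 = 0.0483
Iter 13: z = -0.7997 + 0.0913i, |z|^2 = 0.6479
Iter 14: z = -0.2021 + -0.0894i, |z|^2 = 0.0488
Iter 15: z = -0.8005 + 0.0928i, |z|^2 = 0.6494
Iter 16: z = -0.2012 + -0.0919i, |z|^2 = 0.0489
Iter 17: z = -0.8013 + 0.0936i, |z|^2 = 0.6509
Iter 18: z = -0.2000 + -0.0934i, |z|^2 = 0.0487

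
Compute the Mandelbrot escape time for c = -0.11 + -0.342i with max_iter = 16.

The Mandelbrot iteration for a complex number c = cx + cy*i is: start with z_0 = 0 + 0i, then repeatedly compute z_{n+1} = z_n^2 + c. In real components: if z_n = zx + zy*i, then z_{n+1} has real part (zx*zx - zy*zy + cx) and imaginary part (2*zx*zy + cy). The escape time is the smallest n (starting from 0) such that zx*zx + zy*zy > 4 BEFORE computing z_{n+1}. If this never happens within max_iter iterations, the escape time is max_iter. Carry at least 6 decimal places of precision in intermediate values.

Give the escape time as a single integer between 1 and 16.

z_0 = 0 + 0i, c = -0.1100 + -0.3420i
Iter 1: z = -0.1100 + -0.3420i, |z|^2 = 0.1291
Iter 2: z = -0.2149 + -0.2668i, |z|^2 = 0.1173
Iter 3: z = -0.1350 + -0.2274i, |z|^2 = 0.0699
Iter 4: z = -0.1435 + -0.2806i, |z|^2 = 0.0993
Iter 5: z = -0.1682 + -0.2615i, |z|^2 = 0.0966
Iter 6: z = -0.1501 + -0.2541i, |z|^2 = 0.0871
Iter 7: z = -0.1520 + -0.2657i, |z|^2 = 0.0937
Iter 8: z = -0.1575 + -0.2612i, |z|^2 = 0.0930
Iter 9: z = -0.1534 + -0.2597i, |z|^2 = 0.0910
Iter 10: z = -0.1539 + -0.2623i, |z|^2 = 0.0925
Iter 11: z = -0.1551 + -0.2613i, |z|^2 = 0.0923
Iter 12: z = -0.1542 + -0.2610i, |z|^2 = 0.0919
Iter 13: z = -0.1543 + -0.2615i, |z|^2 = 0.0922
Iter 14: z = -0.1546 + -0.2613i, |z|^2 = 0.0922
Iter 15: z = -0.1544 + -0.2612i, |z|^2 = 0.0921

Answer: 16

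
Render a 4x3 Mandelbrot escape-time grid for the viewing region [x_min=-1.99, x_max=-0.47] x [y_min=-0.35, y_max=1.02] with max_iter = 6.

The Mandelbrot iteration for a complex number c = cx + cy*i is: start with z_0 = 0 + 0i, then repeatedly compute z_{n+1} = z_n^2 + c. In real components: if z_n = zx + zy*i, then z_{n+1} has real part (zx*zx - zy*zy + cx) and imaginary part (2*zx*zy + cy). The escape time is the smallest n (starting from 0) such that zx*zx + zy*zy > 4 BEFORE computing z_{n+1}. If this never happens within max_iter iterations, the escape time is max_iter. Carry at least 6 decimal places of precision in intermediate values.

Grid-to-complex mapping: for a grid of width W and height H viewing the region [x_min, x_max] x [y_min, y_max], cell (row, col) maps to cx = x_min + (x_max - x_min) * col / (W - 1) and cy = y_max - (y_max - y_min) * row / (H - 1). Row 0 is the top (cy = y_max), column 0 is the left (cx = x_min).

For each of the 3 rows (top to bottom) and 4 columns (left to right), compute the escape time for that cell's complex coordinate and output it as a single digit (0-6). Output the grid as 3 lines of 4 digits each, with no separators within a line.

Answer: 1234
1566
1466

Derivation:
(row=0, col=0): c = -1.9900 + 1.0200i → escape time 1
(row=0, col=1): c = -1.4833 + 1.0200i → escape time 2
(row=0, col=2): c = -0.9767 + 1.0200i → escape time 3
(row=0, col=3): c = -0.4700 + 1.0200i → escape time 4
(row=1, col=0): c = -1.9900 + 0.3350i → escape time 1
(row=1, col=1): c = -1.4833 + 0.3350i → escape time 5
(row=1, col=2): c = -0.9767 + 0.3350i → escape time 6
(row=1, col=3): c = -0.4700 + 0.3350i → escape time 6
(row=2, col=0): c = -1.9900 + -0.3500i → escape time 1
(row=2, col=1): c = -1.4833 + -0.3500i → escape time 4
(row=2, col=2): c = -0.9767 + -0.3500i → escape time 6
(row=2, col=3): c = -0.4700 + -0.3500i → escape time 6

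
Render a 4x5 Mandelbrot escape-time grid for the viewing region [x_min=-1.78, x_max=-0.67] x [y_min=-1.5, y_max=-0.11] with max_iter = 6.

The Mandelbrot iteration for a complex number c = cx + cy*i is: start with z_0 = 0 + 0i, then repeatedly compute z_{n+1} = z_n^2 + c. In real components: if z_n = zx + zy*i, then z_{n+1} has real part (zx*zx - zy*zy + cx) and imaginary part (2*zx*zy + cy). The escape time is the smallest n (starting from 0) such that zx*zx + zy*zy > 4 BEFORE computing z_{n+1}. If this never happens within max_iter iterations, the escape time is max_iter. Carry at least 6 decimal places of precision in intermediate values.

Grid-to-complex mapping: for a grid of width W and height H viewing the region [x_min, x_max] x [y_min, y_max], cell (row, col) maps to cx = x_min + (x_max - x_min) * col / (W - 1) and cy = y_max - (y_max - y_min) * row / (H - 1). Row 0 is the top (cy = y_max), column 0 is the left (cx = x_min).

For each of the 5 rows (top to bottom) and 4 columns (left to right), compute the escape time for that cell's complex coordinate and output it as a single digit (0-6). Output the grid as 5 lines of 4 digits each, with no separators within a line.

(row=0, col=0): c = -1.7800 + -0.1100i → escape time 4
(row=0, col=1): c = -1.4100 + -0.1100i → escape time 6
(row=0, col=2): c = -1.0400 + -0.1100i → escape time 6
(row=0, col=3): c = -0.6700 + -0.1100i → escape time 6
(row=1, col=0): c = -1.7800 + -0.4575i → escape time 3
(row=1, col=1): c = -1.4100 + -0.4575i → escape time 4
(row=1, col=2): c = -1.0400 + -0.4575i → escape time 5
(row=1, col=3): c = -0.6700 + -0.4575i → escape time 6
(row=2, col=0): c = -1.7800 + -0.8050i → escape time 2
(row=2, col=1): c = -1.4100 + -0.8050i → escape time 3
(row=2, col=2): c = -1.0400 + -0.8050i → escape time 3
(row=2, col=3): c = -0.6700 + -0.8050i → escape time 4
(row=3, col=0): c = -1.7800 + -1.1525i → escape time 1
(row=3, col=1): c = -1.4100 + -1.1525i → escape time 2
(row=3, col=2): c = -1.0400 + -1.1525i → escape time 3
(row=3, col=3): c = -0.6700 + -1.1525i → escape time 3
(row=4, col=0): c = -1.7800 + -1.5000i → escape time 1
(row=4, col=1): c = -1.4100 + -1.5000i → escape time 1
(row=4, col=2): c = -1.0400 + -1.5000i → escape time 2
(row=4, col=3): c = -0.6700 + -1.5000i → escape time 2

Answer: 4666
3456
2334
1233
1122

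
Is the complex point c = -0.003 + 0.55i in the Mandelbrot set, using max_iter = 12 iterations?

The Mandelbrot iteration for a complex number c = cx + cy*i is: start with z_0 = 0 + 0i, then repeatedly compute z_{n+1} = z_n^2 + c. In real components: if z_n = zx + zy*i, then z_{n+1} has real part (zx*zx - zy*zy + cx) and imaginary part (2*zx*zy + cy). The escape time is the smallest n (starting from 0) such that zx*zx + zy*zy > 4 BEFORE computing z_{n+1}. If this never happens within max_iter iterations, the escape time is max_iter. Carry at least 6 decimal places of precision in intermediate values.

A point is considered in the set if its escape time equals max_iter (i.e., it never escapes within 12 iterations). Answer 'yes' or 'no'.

Answer: yes

Derivation:
z_0 = 0 + 0i, c = -0.0030 + 0.5500i
Iter 1: z = -0.0030 + 0.5500i, |z|^2 = 0.3025
Iter 2: z = -0.3055 + 0.5467i, |z|^2 = 0.3922
Iter 3: z = -0.2086 + 0.2160i, |z|^2 = 0.0901
Iter 4: z = -0.0062 + 0.4599i, |z|^2 = 0.2116
Iter 5: z = -0.2145 + 0.5443i, |z|^2 = 0.3423
Iter 6: z = -0.2533 + 0.3165i, |z|^2 = 0.1643
Iter 7: z = -0.0390 + 0.3897i, |z|^2 = 0.1534
Iter 8: z = -0.1533 + 0.5196i, |z|^2 = 0.2935
Iter 9: z = -0.2495 + 0.3907i, |z|^2 = 0.2149
Iter 10: z = -0.0934 + 0.3551i, |z|^2 = 0.1348
Iter 11: z = -0.1204 + 0.4837i, |z|^2 = 0.2484
Did not escape in 12 iterations → in set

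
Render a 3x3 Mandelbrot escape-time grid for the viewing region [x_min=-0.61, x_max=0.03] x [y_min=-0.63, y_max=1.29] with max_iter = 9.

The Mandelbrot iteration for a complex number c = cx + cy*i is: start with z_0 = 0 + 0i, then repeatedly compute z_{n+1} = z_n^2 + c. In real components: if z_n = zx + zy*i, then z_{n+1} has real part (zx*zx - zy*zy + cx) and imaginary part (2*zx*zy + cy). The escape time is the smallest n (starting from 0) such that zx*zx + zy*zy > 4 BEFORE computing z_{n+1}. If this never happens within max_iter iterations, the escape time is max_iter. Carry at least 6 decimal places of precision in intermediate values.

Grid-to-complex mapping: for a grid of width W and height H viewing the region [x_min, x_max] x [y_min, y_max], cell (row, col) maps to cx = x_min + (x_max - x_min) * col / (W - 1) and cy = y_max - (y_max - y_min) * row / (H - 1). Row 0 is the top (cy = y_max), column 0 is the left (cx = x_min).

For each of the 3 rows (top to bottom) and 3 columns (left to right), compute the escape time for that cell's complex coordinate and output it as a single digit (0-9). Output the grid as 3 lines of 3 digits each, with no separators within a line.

Answer: 332
999
999

Derivation:
(row=0, col=0): c = -0.6100 + 1.2900i → escape time 3
(row=0, col=1): c = -0.2900 + 1.2900i → escape time 3
(row=0, col=2): c = 0.0300 + 1.2900i → escape time 2
(row=1, col=0): c = -0.6100 + 0.3300i → escape time 9
(row=1, col=1): c = -0.2900 + 0.3300i → escape time 9
(row=1, col=2): c = 0.0300 + 0.3300i → escape time 9
(row=2, col=0): c = -0.6100 + -0.6300i → escape time 9
(row=2, col=1): c = -0.2900 + -0.6300i → escape time 9
(row=2, col=2): c = 0.0300 + -0.6300i → escape time 9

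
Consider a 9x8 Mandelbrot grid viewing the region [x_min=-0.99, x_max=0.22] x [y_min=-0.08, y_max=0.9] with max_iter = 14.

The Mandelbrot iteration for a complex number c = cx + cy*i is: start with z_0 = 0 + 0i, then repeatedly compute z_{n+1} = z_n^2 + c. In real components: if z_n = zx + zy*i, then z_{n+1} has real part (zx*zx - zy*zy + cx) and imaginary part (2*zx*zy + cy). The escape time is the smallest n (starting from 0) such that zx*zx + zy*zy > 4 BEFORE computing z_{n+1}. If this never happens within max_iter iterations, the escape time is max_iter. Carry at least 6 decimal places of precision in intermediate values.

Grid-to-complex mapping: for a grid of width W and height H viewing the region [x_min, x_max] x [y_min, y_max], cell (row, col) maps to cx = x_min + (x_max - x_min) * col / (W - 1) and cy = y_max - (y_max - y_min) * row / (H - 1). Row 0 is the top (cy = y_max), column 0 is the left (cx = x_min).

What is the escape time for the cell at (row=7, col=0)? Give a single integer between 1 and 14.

Answer: 14

Derivation:
z_0 = 0 + 0i, c = -0.9900 + -0.0800i
Iter 1: z = -0.9900 + -0.0800i, |z|^2 = 0.9865
Iter 2: z = -0.0163 + 0.0784i, |z|^2 = 0.0064
Iter 3: z = -0.9959 + -0.0826i, |z|^2 = 0.9986
Iter 4: z = -0.0050 + 0.0844i, |z|^2 = 0.0072
Iter 5: z = -0.9971 + -0.0809i, |z|^2 = 1.0008
Iter 6: z = -0.0023 + 0.0812i, |z|^2 = 0.0066
Iter 7: z = -0.9966 + -0.0804i, |z|^2 = 0.9997
Iter 8: z = -0.0033 + 0.0802i, |z|^2 = 0.0064
Iter 9: z = -0.9964 + -0.0805i, |z|^2 = 0.9993
Iter 10: z = -0.0036 + 0.0805i, |z|^2 = 0.0065
Iter 11: z = -0.9965 + -0.0806i, |z|^2 = 0.9994
Iter 12: z = -0.0036 + 0.0806i, |z|^2 = 0.0065
Iter 13: z = -0.9965 + -0.0806i, |z|^2 = 0.9995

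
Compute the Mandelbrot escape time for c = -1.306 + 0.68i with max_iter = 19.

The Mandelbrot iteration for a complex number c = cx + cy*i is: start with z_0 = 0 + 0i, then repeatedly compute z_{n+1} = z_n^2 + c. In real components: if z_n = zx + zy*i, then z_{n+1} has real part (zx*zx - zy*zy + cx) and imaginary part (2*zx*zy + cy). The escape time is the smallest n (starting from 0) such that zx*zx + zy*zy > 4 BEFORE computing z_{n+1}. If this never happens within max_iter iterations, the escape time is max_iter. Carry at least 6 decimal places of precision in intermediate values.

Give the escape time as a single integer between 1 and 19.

Answer: 3

Derivation:
z_0 = 0 + 0i, c = -1.3060 + 0.6800i
Iter 1: z = -1.3060 + 0.6800i, |z|^2 = 2.1680
Iter 2: z = -0.0628 + -1.0962i, |z|^2 = 1.2055
Iter 3: z = -2.5036 + 0.8176i, |z|^2 = 6.9366
Escaped at iteration 3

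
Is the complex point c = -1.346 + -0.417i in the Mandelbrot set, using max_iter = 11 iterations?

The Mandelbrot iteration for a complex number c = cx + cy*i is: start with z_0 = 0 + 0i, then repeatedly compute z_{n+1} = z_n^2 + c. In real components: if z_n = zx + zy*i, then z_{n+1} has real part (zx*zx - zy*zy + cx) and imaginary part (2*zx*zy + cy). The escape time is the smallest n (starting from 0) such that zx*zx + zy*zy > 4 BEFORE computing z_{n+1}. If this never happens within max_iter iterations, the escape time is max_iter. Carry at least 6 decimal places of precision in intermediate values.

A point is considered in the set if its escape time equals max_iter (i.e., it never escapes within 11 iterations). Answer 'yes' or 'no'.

z_0 = 0 + 0i, c = -1.3460 + -0.4170i
Iter 1: z = -1.3460 + -0.4170i, |z|^2 = 1.9856
Iter 2: z = 0.2918 + 0.7056i, |z|^2 = 0.5830
Iter 3: z = -1.7587 + -0.0052i, |z|^2 = 3.0929
Iter 4: z = 1.7468 + -0.3987i, |z|^2 = 3.2105
Iter 5: z = 1.5465 + -1.8100i, |z|^2 = 5.6679
Escaped at iteration 5

Answer: no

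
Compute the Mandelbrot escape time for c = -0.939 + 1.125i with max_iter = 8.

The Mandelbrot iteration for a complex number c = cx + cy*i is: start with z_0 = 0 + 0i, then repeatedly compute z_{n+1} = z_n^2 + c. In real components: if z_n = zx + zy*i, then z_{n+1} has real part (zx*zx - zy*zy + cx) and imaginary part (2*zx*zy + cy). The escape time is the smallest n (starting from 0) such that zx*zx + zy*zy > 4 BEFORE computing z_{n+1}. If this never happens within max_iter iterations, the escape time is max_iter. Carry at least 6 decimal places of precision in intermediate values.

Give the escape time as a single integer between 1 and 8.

z_0 = 0 + 0i, c = -0.9390 + 1.1250i
Iter 1: z = -0.9390 + 1.1250i, |z|^2 = 2.1473
Iter 2: z = -1.3229 + -0.9877i, |z|^2 = 2.7257
Iter 3: z = -0.1646 + 3.7384i, |z|^2 = 14.0027
Escaped at iteration 3

Answer: 3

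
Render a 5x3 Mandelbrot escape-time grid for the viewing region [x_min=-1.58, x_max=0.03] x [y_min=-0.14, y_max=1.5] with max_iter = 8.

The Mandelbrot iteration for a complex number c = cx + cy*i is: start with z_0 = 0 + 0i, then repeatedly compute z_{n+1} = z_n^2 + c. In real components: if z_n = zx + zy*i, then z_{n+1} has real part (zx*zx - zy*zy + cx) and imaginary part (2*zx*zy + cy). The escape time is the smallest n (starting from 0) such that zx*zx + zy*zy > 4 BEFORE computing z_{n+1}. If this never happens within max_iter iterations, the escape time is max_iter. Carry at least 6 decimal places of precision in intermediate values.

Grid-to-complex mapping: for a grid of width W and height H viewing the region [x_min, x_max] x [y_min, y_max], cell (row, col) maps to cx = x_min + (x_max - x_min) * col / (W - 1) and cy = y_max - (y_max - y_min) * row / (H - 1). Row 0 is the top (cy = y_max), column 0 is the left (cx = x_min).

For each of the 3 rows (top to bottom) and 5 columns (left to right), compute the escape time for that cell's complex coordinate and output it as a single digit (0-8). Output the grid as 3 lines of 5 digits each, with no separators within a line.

Answer: 12222
33588
58888

Derivation:
(row=0, col=0): c = -1.5800 + 1.5000i → escape time 1
(row=0, col=1): c = -1.1775 + 1.5000i → escape time 2
(row=0, col=2): c = -0.7750 + 1.5000i → escape time 2
(row=0, col=3): c = -0.3725 + 1.5000i → escape time 2
(row=0, col=4): c = 0.0300 + 1.5000i → escape time 2
(row=1, col=0): c = -1.5800 + 0.6800i → escape time 3
(row=1, col=1): c = -1.1775 + 0.6800i → escape time 3
(row=1, col=2): c = -0.7750 + 0.6800i → escape time 5
(row=1, col=3): c = -0.3725 + 0.6800i → escape time 8
(row=1, col=4): c = 0.0300 + 0.6800i → escape time 8
(row=2, col=0): c = -1.5800 + -0.1400i → escape time 5
(row=2, col=1): c = -1.1775 + -0.1400i → escape time 8
(row=2, col=2): c = -0.7750 + -0.1400i → escape time 8
(row=2, col=3): c = -0.3725 + -0.1400i → escape time 8
(row=2, col=4): c = 0.0300 + -0.1400i → escape time 8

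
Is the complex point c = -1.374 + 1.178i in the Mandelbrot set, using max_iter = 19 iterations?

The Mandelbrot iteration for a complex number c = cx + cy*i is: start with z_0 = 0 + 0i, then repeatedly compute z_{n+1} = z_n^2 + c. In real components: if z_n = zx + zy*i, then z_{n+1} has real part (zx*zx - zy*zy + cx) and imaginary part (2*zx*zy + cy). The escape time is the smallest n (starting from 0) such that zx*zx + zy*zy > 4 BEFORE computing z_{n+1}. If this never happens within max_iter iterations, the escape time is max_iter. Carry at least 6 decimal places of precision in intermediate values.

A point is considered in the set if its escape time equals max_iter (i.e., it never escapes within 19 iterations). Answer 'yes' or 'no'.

z_0 = 0 + 0i, c = -1.3740 + 1.1780i
Iter 1: z = -1.3740 + 1.1780i, |z|^2 = 3.2756
Iter 2: z = -0.8738 + -2.0591i, |z|^2 = 5.0036
Escaped at iteration 2

Answer: no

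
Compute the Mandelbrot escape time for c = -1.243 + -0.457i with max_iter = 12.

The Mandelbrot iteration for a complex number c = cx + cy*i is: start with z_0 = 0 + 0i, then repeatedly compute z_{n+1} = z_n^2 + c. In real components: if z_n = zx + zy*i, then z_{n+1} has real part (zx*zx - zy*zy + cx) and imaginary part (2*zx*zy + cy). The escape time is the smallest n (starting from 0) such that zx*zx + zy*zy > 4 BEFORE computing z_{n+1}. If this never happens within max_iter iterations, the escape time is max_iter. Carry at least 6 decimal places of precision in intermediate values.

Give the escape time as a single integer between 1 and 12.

z_0 = 0 + 0i, c = -1.2430 + -0.4570i
Iter 1: z = -1.2430 + -0.4570i, |z|^2 = 1.7539
Iter 2: z = 0.0932 + 0.6791i, |z|^2 = 0.4699
Iter 3: z = -1.6955 + -0.3304i, |z|^2 = 2.9839
Iter 4: z = 1.5225 + 0.6634i, |z|^2 = 2.7582
Iter 5: z = 0.6349 + 1.5632i, |z|^2 = 2.8467
Iter 6: z = -3.2834 + 1.5280i, |z|^2 = 13.1157
Escaped at iteration 6

Answer: 6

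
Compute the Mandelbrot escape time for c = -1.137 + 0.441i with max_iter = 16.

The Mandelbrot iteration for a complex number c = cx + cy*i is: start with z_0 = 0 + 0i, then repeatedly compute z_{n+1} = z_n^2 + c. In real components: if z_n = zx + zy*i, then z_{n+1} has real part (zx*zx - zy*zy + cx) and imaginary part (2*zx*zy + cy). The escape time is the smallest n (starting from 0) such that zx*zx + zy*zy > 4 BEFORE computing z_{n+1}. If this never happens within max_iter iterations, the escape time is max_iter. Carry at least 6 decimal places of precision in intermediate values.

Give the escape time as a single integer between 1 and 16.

z_0 = 0 + 0i, c = -1.1370 + 0.4410i
Iter 1: z = -1.1370 + 0.4410i, |z|^2 = 1.4872
Iter 2: z = -0.0387 + -0.5618i, |z|^2 = 0.3172
Iter 3: z = -1.4512 + 0.4845i, |z|^2 = 2.3406
Iter 4: z = 0.7341 + -0.9652i, |z|^2 = 1.4705
Iter 5: z = -1.5296 + -0.9761i, |z|^2 = 3.2925
Iter 6: z = 0.2500 + 3.4271i, |z|^2 = 11.8078
Escaped at iteration 6

Answer: 6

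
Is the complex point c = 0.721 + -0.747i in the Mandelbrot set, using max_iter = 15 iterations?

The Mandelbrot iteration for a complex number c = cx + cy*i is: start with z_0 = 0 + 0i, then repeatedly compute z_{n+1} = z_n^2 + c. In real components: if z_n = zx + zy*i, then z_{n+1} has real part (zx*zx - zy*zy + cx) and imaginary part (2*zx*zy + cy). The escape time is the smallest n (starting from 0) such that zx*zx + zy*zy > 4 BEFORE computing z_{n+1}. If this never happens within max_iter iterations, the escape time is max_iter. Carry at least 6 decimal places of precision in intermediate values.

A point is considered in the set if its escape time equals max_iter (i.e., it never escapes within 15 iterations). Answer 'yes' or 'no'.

Answer: no

Derivation:
z_0 = 0 + 0i, c = 0.7210 + -0.7470i
Iter 1: z = 0.7210 + -0.7470i, |z|^2 = 1.0778
Iter 2: z = 0.6828 + -1.8242i, |z|^2 = 3.7939
Iter 3: z = -2.1404 + -3.2382i, |z|^2 = 15.0671
Escaped at iteration 3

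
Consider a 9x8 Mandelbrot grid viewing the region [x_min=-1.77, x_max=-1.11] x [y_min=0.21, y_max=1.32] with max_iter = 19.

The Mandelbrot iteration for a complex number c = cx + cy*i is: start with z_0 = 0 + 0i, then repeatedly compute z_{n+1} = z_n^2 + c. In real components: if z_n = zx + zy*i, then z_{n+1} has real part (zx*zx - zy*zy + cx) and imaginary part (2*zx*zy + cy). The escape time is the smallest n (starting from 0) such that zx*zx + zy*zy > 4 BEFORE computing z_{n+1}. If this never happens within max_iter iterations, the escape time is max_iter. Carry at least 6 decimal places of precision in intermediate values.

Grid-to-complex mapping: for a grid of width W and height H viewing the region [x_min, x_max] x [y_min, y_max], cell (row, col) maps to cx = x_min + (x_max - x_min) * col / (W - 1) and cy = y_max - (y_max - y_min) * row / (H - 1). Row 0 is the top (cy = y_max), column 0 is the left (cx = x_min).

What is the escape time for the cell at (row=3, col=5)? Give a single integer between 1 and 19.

z_0 = 0 + 0i, c = -1.3575 + 0.8443i
Iter 1: z = -1.3575 + 0.8443i, |z|^2 = 2.5556
Iter 2: z = -0.2275 + -1.4480i, |z|^2 = 2.1483
Iter 3: z = -3.4023 + 1.5031i, |z|^2 = 13.8351
Escaped at iteration 3

Answer: 3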